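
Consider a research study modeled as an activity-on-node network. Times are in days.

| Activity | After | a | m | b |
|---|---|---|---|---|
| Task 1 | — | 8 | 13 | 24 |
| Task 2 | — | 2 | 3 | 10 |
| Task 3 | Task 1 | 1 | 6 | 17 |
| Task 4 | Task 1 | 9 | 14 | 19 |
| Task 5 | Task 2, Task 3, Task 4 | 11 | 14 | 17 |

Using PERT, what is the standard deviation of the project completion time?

te_Task 1 = (8 + 4·13 + 24)/6 = 84/6 = 14; σ²_Task 1 = ((24−8)/6)² = 7.111
te_Task 2 = (2 + 4·3 + 10)/6 = 24/6 = 4; σ²_Task 2 = ((10−2)/6)² = 1.778
te_Task 3 = (1 + 4·6 + 17)/6 = 42/6 = 7; σ²_Task 3 = ((17−1)/6)² = 7.111
te_Task 4 = (9 + 4·14 + 19)/6 = 84/6 = 14; σ²_Task 4 = ((19−9)/6)² = 2.778
te_Task 5 = (11 + 4·14 + 17)/6 = 84/6 = 14; σ²_Task 5 = ((17−11)/6)² = 1.000

Forward pass:
ES_Task 1 = 0; EF_Task 1 = 14
ES_Task 2 = 0; EF_Task 2 = 4
ES_Task 3 = 14; EF_Task 3 = 14+7 = 21
ES_Task 4 = 14; EF_Task 4 = 14+14 = 28
ES_Task 5 = max(EF_Task 2=4, EF_Task 3=21, EF_Task 4=28) = 28; EF_Task 5 = 28+14 = 42
Expected project duration μ = 42 days. Critical path: Task 1 → Task 4 → Task 5.

Variance along critical path = 7.111 + 2.778 + 1.000 = 10.889
σ = √10.889 = 3.300 days

3.30 days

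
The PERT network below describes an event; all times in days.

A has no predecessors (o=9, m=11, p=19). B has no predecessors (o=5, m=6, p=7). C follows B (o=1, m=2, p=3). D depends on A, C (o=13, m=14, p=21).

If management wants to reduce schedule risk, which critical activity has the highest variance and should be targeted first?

A

te_A = (9 + 4·11 + 19)/6 = 72/6 = 12; σ²_A = ((19−9)/6)² = 2.778
te_B = (5 + 4·6 + 7)/6 = 36/6 = 6; σ²_B = ((7−5)/6)² = 0.111
te_C = (1 + 4·2 + 3)/6 = 12/6 = 2; σ²_C = ((3−1)/6)² = 0.111
te_D = (13 + 4·14 + 21)/6 = 90/6 = 15; σ²_D = ((21−13)/6)² = 1.778

Forward pass:
ES_A = 0; EF_A = 12
ES_B = 0; EF_B = 6
ES_C = 6; EF_C = 6+2 = 8
ES_D = max(EF_A=12, EF_C=8) = 12; EF_D = 12+15 = 27
Expected project duration μ = 27 days. Critical path: A → D.

Variances on critical path: σ²_A=2.778, σ²_D=1.778.
Largest is σ²_A = 2.778.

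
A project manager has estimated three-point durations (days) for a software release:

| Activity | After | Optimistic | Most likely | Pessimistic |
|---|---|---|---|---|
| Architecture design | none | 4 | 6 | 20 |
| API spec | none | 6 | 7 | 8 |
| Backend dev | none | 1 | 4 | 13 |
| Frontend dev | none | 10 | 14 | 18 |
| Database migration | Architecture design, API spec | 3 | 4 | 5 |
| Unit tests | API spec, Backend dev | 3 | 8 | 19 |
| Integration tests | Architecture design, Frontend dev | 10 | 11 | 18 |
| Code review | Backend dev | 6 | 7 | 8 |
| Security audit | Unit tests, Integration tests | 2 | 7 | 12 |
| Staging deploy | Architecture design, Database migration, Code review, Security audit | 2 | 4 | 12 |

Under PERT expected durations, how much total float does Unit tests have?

10 days

te_Architecture design = (4 + 4·6 + 20)/6 = 48/6 = 8
te_API spec = (6 + 4·7 + 8)/6 = 42/6 = 7
te_Backend dev = (1 + 4·4 + 13)/6 = 30/6 = 5
te_Frontend dev = (10 + 4·14 + 18)/6 = 84/6 = 14
te_Database migration = (3 + 4·4 + 5)/6 = 24/6 = 4
te_Unit tests = (3 + 4·8 + 19)/6 = 54/6 = 9
te_Integration tests = (10 + 4·11 + 18)/6 = 72/6 = 12
te_Code review = (6 + 4·7 + 8)/6 = 42/6 = 7
te_Security audit = (2 + 4·7 + 12)/6 = 42/6 = 7
te_Staging deploy = (2 + 4·4 + 12)/6 = 30/6 = 5

Forward pass:
ES_Architecture design = 0; EF_Architecture design = 8
ES_API spec = 0; EF_API spec = 7
ES_Backend dev = 0; EF_Backend dev = 5
ES_Frontend dev = 0; EF_Frontend dev = 14
ES_Database migration = max(EF_Architecture design=8, EF_API spec=7) = 8; EF_Database migration = 8+4 = 12
ES_Unit tests = max(EF_API spec=7, EF_Backend dev=5) = 7; EF_Unit tests = 7+9 = 16
ES_Integration tests = max(EF_Architecture design=8, EF_Frontend dev=14) = 14; EF_Integration tests = 14+12 = 26
ES_Code review = 5; EF_Code review = 5+7 = 12
ES_Security audit = max(EF_Unit tests=16, EF_Integration tests=26) = 26; EF_Security audit = 26+7 = 33
ES_Staging deploy = max(EF_Architecture design=8, EF_Database migration=12, EF_Code review=12, EF_Security audit=33) = 33; EF_Staging deploy = 33+5 = 38
Expected project duration μ = 38 days. Critical path: Frontend dev → Integration tests → Security audit → Staging deploy.

Backward pass:
LF_Staging deploy = 38; LS_Staging deploy = 38−5 = 33
LF_Security audit = LS_Staging deploy = 33; LS_Security audit = 33−7 = 26
LF_Code review = LS_Staging deploy = 33; LS_Code review = 33−7 = 26
LF_Integration tests = LS_Security audit = 26; LS_Integration tests = 26−12 = 14
LF_Unit tests = LS_Security audit = 26; LS_Unit tests = 26−9 = 17
LF_Database migration = LS_Staging deploy = 33; LS_Database migration = 33−4 = 29
LF_Frontend dev = LS_Integration tests = 14; LS_Frontend dev = 14−14 = 0
LF_Backend dev = min(LS_Unit tests=17, LS_Code review=26) = 17; LS_Backend dev = 17−5 = 12
LF_API spec = min(LS_Database migration=29, LS_Unit tests=17) = 17; LS_API spec = 17−7 = 10
LF_Architecture design = min(LS_Database migration=29, LS_Integration tests=14, LS_Staging deploy=33) = 14; LS_Architecture design = 14−8 = 6
Slack_Unit tests = LS_Unit tests − ES_Unit tests = 17 − 7 = 10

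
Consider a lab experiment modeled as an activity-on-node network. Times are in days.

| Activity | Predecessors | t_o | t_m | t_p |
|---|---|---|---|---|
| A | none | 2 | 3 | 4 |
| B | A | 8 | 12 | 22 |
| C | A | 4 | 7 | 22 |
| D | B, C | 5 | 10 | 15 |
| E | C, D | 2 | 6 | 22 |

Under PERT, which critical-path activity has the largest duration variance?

te_A = (2 + 4·3 + 4)/6 = 18/6 = 3; σ²_A = ((4−2)/6)² = 0.111
te_B = (8 + 4·12 + 22)/6 = 78/6 = 13; σ²_B = ((22−8)/6)² = 5.444
te_C = (4 + 4·7 + 22)/6 = 54/6 = 9; σ²_C = ((22−4)/6)² = 9.000
te_D = (5 + 4·10 + 15)/6 = 60/6 = 10; σ²_D = ((15−5)/6)² = 2.778
te_E = (2 + 4·6 + 22)/6 = 48/6 = 8; σ²_E = ((22−2)/6)² = 11.111

Forward pass:
ES_A = 0; EF_A = 3
ES_B = 3; EF_B = 3+13 = 16
ES_C = 3; EF_C = 3+9 = 12
ES_D = max(EF_B=16, EF_C=12) = 16; EF_D = 16+10 = 26
ES_E = max(EF_C=12, EF_D=26) = 26; EF_E = 26+8 = 34
Expected project duration μ = 34 days. Critical path: A → B → D → E.

Variances on critical path: σ²_A=0.111, σ²_B=5.444, σ²_D=2.778, σ²_E=11.111.
Largest is σ²_E = 11.111.

E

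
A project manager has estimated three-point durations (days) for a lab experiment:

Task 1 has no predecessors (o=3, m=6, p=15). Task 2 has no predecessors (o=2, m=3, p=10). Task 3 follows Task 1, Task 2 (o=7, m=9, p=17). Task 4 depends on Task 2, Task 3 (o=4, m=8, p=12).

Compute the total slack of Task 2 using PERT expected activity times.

te_Task 1 = (3 + 4·6 + 15)/6 = 42/6 = 7
te_Task 2 = (2 + 4·3 + 10)/6 = 24/6 = 4
te_Task 3 = (7 + 4·9 + 17)/6 = 60/6 = 10
te_Task 4 = (4 + 4·8 + 12)/6 = 48/6 = 8

Forward pass:
ES_Task 1 = 0; EF_Task 1 = 7
ES_Task 2 = 0; EF_Task 2 = 4
ES_Task 3 = max(EF_Task 1=7, EF_Task 2=4) = 7; EF_Task 3 = 7+10 = 17
ES_Task 4 = max(EF_Task 2=4, EF_Task 3=17) = 17; EF_Task 4 = 17+8 = 25
Expected project duration μ = 25 days. Critical path: Task 1 → Task 3 → Task 4.

Backward pass:
LF_Task 4 = 25; LS_Task 4 = 25−8 = 17
LF_Task 3 = LS_Task 4 = 17; LS_Task 3 = 17−10 = 7
LF_Task 2 = min(LS_Task 3=7, LS_Task 4=17) = 7; LS_Task 2 = 7−4 = 3
LF_Task 1 = LS_Task 3 = 7; LS_Task 1 = 7−7 = 0
Slack_Task 2 = LS_Task 2 − ES_Task 2 = 3 − 0 = 3

3 days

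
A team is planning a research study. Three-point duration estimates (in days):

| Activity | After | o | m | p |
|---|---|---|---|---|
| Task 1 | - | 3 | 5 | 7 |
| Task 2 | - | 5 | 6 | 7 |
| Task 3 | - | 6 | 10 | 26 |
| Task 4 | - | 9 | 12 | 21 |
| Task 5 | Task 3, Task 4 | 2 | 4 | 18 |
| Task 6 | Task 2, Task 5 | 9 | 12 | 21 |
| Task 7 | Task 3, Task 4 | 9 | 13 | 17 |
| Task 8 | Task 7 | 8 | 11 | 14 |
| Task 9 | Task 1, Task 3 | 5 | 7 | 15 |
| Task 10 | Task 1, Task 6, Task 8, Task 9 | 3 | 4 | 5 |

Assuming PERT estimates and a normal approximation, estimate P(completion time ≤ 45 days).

te_Task 1 = (3 + 4·5 + 7)/6 = 30/6 = 5; σ²_Task 1 = ((7−3)/6)² = 0.444
te_Task 2 = (5 + 4·6 + 7)/6 = 36/6 = 6; σ²_Task 2 = ((7−5)/6)² = 0.111
te_Task 3 = (6 + 4·10 + 26)/6 = 72/6 = 12; σ²_Task 3 = ((26−6)/6)² = 11.111
te_Task 4 = (9 + 4·12 + 21)/6 = 78/6 = 13; σ²_Task 4 = ((21−9)/6)² = 4.000
te_Task 5 = (2 + 4·4 + 18)/6 = 36/6 = 6; σ²_Task 5 = ((18−2)/6)² = 7.111
te_Task 6 = (9 + 4·12 + 21)/6 = 78/6 = 13; σ²_Task 6 = ((21−9)/6)² = 4.000
te_Task 7 = (9 + 4·13 + 17)/6 = 78/6 = 13; σ²_Task 7 = ((17−9)/6)² = 1.778
te_Task 8 = (8 + 4·11 + 14)/6 = 66/6 = 11; σ²_Task 8 = ((14−8)/6)² = 1.000
te_Task 9 = (5 + 4·7 + 15)/6 = 48/6 = 8; σ²_Task 9 = ((15−5)/6)² = 2.778
te_Task 10 = (3 + 4·4 + 5)/6 = 24/6 = 4; σ²_Task 10 = ((5−3)/6)² = 0.111

Forward pass:
ES_Task 1 = 0; EF_Task 1 = 5
ES_Task 2 = 0; EF_Task 2 = 6
ES_Task 3 = 0; EF_Task 3 = 12
ES_Task 4 = 0; EF_Task 4 = 13
ES_Task 5 = max(EF_Task 3=12, EF_Task 4=13) = 13; EF_Task 5 = 13+6 = 19
ES_Task 6 = max(EF_Task 2=6, EF_Task 5=19) = 19; EF_Task 6 = 19+13 = 32
ES_Task 7 = max(EF_Task 3=12, EF_Task 4=13) = 13; EF_Task 7 = 13+13 = 26
ES_Task 8 = 26; EF_Task 8 = 26+11 = 37
ES_Task 9 = max(EF_Task 1=5, EF_Task 3=12) = 12; EF_Task 9 = 12+8 = 20
ES_Task 10 = max(EF_Task 1=5, EF_Task 6=32, EF_Task 8=37, EF_Task 9=20) = 37; EF_Task 10 = 37+4 = 41
Expected project duration μ = 41 days. Critical path: Task 4 → Task 7 → Task 8 → Task 10.

Variance along critical path = 4.000 + 1.778 + 1.000 + 0.111 = 6.889; σ = √6.889 = 2.625 days.
Z = (45 − 41) / 2.625 = 1.524
P(T ≤ 45) = Φ(1.524) ≈ 0.936

0.936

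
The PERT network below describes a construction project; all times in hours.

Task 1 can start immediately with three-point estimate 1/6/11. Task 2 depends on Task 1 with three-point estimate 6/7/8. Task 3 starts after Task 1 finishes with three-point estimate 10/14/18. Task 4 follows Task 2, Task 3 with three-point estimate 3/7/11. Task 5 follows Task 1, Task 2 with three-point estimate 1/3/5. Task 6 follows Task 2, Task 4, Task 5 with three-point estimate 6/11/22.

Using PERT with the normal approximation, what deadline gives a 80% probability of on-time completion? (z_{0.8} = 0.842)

te_Task 1 = (1 + 4·6 + 11)/6 = 36/6 = 6; σ²_Task 1 = ((11−1)/6)² = 2.778
te_Task 2 = (6 + 4·7 + 8)/6 = 42/6 = 7; σ²_Task 2 = ((8−6)/6)² = 0.111
te_Task 3 = (10 + 4·14 + 18)/6 = 84/6 = 14; σ²_Task 3 = ((18−10)/6)² = 1.778
te_Task 4 = (3 + 4·7 + 11)/6 = 42/6 = 7; σ²_Task 4 = ((11−3)/6)² = 1.778
te_Task 5 = (1 + 4·3 + 5)/6 = 18/6 = 3; σ²_Task 5 = ((5−1)/6)² = 0.444
te_Task 6 = (6 + 4·11 + 22)/6 = 72/6 = 12; σ²_Task 6 = ((22−6)/6)² = 7.111

Forward pass:
ES_Task 1 = 0; EF_Task 1 = 6
ES_Task 2 = 6; EF_Task 2 = 6+7 = 13
ES_Task 3 = 6; EF_Task 3 = 6+14 = 20
ES_Task 4 = max(EF_Task 2=13, EF_Task 3=20) = 20; EF_Task 4 = 20+7 = 27
ES_Task 5 = max(EF_Task 1=6, EF_Task 2=13) = 13; EF_Task 5 = 13+3 = 16
ES_Task 6 = max(EF_Task 2=13, EF_Task 4=27, EF_Task 5=16) = 27; EF_Task 6 = 27+12 = 39
Expected project duration μ = 39 hours. Critical path: Task 1 → Task 3 → Task 4 → Task 6.

Variance along critical path = 2.778 + 1.778 + 1.778 + 7.111 = 13.444; σ = 3.667 hours.
D = μ + z·σ = 39 + 0.842·3.667 = 42.1 hours

42.1 hours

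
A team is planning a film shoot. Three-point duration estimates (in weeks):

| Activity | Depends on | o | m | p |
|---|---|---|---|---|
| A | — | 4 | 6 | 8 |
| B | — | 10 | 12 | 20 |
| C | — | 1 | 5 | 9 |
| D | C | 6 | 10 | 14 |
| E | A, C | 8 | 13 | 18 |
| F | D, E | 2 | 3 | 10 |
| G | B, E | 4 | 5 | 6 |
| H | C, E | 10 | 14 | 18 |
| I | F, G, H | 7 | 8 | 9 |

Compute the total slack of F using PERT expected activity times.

te_A = (4 + 4·6 + 8)/6 = 36/6 = 6
te_B = (10 + 4·12 + 20)/6 = 78/6 = 13
te_C = (1 + 4·5 + 9)/6 = 30/6 = 5
te_D = (6 + 4·10 + 14)/6 = 60/6 = 10
te_E = (8 + 4·13 + 18)/6 = 78/6 = 13
te_F = (2 + 4·3 + 10)/6 = 24/6 = 4
te_G = (4 + 4·5 + 6)/6 = 30/6 = 5
te_H = (10 + 4·14 + 18)/6 = 84/6 = 14
te_I = (7 + 4·8 + 9)/6 = 48/6 = 8

Forward pass:
ES_A = 0; EF_A = 6
ES_B = 0; EF_B = 13
ES_C = 0; EF_C = 5
ES_D = 5; EF_D = 5+10 = 15
ES_E = max(EF_A=6, EF_C=5) = 6; EF_E = 6+13 = 19
ES_F = max(EF_D=15, EF_E=19) = 19; EF_F = 19+4 = 23
ES_G = max(EF_B=13, EF_E=19) = 19; EF_G = 19+5 = 24
ES_H = max(EF_C=5, EF_E=19) = 19; EF_H = 19+14 = 33
ES_I = max(EF_F=23, EF_G=24, EF_H=33) = 33; EF_I = 33+8 = 41
Expected project duration μ = 41 weeks. Critical path: A → E → H → I.

Backward pass:
LF_I = 41; LS_I = 41−8 = 33
LF_H = LS_I = 33; LS_H = 33−14 = 19
LF_G = LS_I = 33; LS_G = 33−5 = 28
LF_F = LS_I = 33; LS_F = 33−4 = 29
LF_E = min(LS_F=29, LS_G=28, LS_H=19) = 19; LS_E = 19−13 = 6
LF_D = LS_F = 29; LS_D = 29−10 = 19
LF_C = min(LS_D=19, LS_E=6, LS_H=19) = 6; LS_C = 6−5 = 1
LF_B = LS_G = 28; LS_B = 28−13 = 15
LF_A = LS_E = 6; LS_A = 6−6 = 0
Slack_F = LS_F − ES_F = 29 − 19 = 10

10 weeks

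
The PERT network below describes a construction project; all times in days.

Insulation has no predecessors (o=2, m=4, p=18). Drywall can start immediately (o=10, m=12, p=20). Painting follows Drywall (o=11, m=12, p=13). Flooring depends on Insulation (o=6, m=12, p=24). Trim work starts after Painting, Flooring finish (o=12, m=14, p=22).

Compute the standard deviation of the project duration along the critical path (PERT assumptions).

2.38 days

te_Insulation = (2 + 4·4 + 18)/6 = 36/6 = 6; σ²_Insulation = ((18−2)/6)² = 7.111
te_Drywall = (10 + 4·12 + 20)/6 = 78/6 = 13; σ²_Drywall = ((20−10)/6)² = 2.778
te_Painting = (11 + 4·12 + 13)/6 = 72/6 = 12; σ²_Painting = ((13−11)/6)² = 0.111
te_Flooring = (6 + 4·12 + 24)/6 = 78/6 = 13; σ²_Flooring = ((24−6)/6)² = 9.000
te_Trim work = (12 + 4·14 + 22)/6 = 90/6 = 15; σ²_Trim work = ((22−12)/6)² = 2.778

Forward pass:
ES_Insulation = 0; EF_Insulation = 6
ES_Drywall = 0; EF_Drywall = 13
ES_Painting = 13; EF_Painting = 13+12 = 25
ES_Flooring = 6; EF_Flooring = 6+13 = 19
ES_Trim work = max(EF_Painting=25, EF_Flooring=19) = 25; EF_Trim work = 25+15 = 40
Expected project duration μ = 40 days. Critical path: Drywall → Painting → Trim work.

Variance along critical path = 2.778 + 0.111 + 2.778 = 5.667
σ = √5.667 = 2.380 days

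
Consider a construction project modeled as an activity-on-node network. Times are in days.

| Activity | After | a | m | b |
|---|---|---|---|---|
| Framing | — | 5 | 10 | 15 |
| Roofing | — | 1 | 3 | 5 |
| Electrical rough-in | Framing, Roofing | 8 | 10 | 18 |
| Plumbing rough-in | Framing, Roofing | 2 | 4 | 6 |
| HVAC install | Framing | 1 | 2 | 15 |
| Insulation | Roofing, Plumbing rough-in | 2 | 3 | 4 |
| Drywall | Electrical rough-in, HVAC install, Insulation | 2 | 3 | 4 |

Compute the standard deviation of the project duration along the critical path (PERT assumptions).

2.38 days

te_Framing = (5 + 4·10 + 15)/6 = 60/6 = 10; σ²_Framing = ((15−5)/6)² = 2.778
te_Roofing = (1 + 4·3 + 5)/6 = 18/6 = 3; σ²_Roofing = ((5−1)/6)² = 0.444
te_Electrical rough-in = (8 + 4·10 + 18)/6 = 66/6 = 11; σ²_Electrical rough-in = ((18−8)/6)² = 2.778
te_Plumbing rough-in = (2 + 4·4 + 6)/6 = 24/6 = 4; σ²_Plumbing rough-in = ((6−2)/6)² = 0.444
te_HVAC install = (1 + 4·2 + 15)/6 = 24/6 = 4; σ²_HVAC install = ((15−1)/6)² = 5.444
te_Insulation = (2 + 4·3 + 4)/6 = 18/6 = 3; σ²_Insulation = ((4−2)/6)² = 0.111
te_Drywall = (2 + 4·3 + 4)/6 = 18/6 = 3; σ²_Drywall = ((4−2)/6)² = 0.111

Forward pass:
ES_Framing = 0; EF_Framing = 10
ES_Roofing = 0; EF_Roofing = 3
ES_Electrical rough-in = max(EF_Framing=10, EF_Roofing=3) = 10; EF_Electrical rough-in = 10+11 = 21
ES_Plumbing rough-in = max(EF_Framing=10, EF_Roofing=3) = 10; EF_Plumbing rough-in = 10+4 = 14
ES_HVAC install = 10; EF_HVAC install = 10+4 = 14
ES_Insulation = max(EF_Roofing=3, EF_Plumbing rough-in=14) = 14; EF_Insulation = 14+3 = 17
ES_Drywall = max(EF_Electrical rough-in=21, EF_HVAC install=14, EF_Insulation=17) = 21; EF_Drywall = 21+3 = 24
Expected project duration μ = 24 days. Critical path: Framing → Electrical rough-in → Drywall.

Variance along critical path = 2.778 + 2.778 + 0.111 = 5.667
σ = √5.667 = 2.380 days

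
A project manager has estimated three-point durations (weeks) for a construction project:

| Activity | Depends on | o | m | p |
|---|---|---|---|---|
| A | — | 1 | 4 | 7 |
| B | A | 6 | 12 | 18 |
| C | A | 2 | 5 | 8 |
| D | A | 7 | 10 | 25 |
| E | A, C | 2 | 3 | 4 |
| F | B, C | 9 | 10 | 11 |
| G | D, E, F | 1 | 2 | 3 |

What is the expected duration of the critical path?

te_A = (1 + 4·4 + 7)/6 = 24/6 = 4
te_B = (6 + 4·12 + 18)/6 = 72/6 = 12
te_C = (2 + 4·5 + 8)/6 = 30/6 = 5
te_D = (7 + 4·10 + 25)/6 = 72/6 = 12
te_E = (2 + 4·3 + 4)/6 = 18/6 = 3
te_F = (9 + 4·10 + 11)/6 = 60/6 = 10
te_G = (1 + 4·2 + 3)/6 = 12/6 = 2

Forward pass:
ES_A = 0; EF_A = 4
ES_B = 4; EF_B = 4+12 = 16
ES_C = 4; EF_C = 4+5 = 9
ES_D = 4; EF_D = 4+12 = 16
ES_E = max(EF_A=4, EF_C=9) = 9; EF_E = 9+3 = 12
ES_F = max(EF_B=16, EF_C=9) = 16; EF_F = 16+10 = 26
ES_G = max(EF_D=16, EF_E=12, EF_F=26) = 26; EF_G = 26+2 = 28
Expected project duration μ = 28 weeks. Critical path: A → B → F → G.

28 weeks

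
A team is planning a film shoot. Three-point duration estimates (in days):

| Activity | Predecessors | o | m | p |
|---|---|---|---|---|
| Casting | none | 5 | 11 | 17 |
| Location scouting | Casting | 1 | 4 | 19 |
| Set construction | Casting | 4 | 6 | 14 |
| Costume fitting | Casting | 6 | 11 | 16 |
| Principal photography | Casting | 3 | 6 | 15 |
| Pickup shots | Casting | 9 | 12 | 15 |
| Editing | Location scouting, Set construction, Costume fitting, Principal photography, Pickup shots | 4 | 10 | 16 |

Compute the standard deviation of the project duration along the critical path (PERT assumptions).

te_Casting = (5 + 4·11 + 17)/6 = 66/6 = 11; σ²_Casting = ((17−5)/6)² = 4.000
te_Location scouting = (1 + 4·4 + 19)/6 = 36/6 = 6; σ²_Location scouting = ((19−1)/6)² = 9.000
te_Set construction = (4 + 4·6 + 14)/6 = 42/6 = 7; σ²_Set construction = ((14−4)/6)² = 2.778
te_Costume fitting = (6 + 4·11 + 16)/6 = 66/6 = 11; σ²_Costume fitting = ((16−6)/6)² = 2.778
te_Principal photography = (3 + 4·6 + 15)/6 = 42/6 = 7; σ²_Principal photography = ((15−3)/6)² = 4.000
te_Pickup shots = (9 + 4·12 + 15)/6 = 72/6 = 12; σ²_Pickup shots = ((15−9)/6)² = 1.000
te_Editing = (4 + 4·10 + 16)/6 = 60/6 = 10; σ²_Editing = ((16−4)/6)² = 4.000

Forward pass:
ES_Casting = 0; EF_Casting = 11
ES_Location scouting = 11; EF_Location scouting = 11+6 = 17
ES_Set construction = 11; EF_Set construction = 11+7 = 18
ES_Costume fitting = 11; EF_Costume fitting = 11+11 = 22
ES_Principal photography = 11; EF_Principal photography = 11+7 = 18
ES_Pickup shots = 11; EF_Pickup shots = 11+12 = 23
ES_Editing = max(EF_Location scouting=17, EF_Set construction=18, EF_Costume fitting=22, EF_Principal photography=18, EF_Pickup shots=23) = 23; EF_Editing = 23+10 = 33
Expected project duration μ = 33 days. Critical path: Casting → Pickup shots → Editing.

Variance along critical path = 4.000 + 1.000 + 4.000 = 9.000
σ = √9.000 = 3.000 days

3.00 days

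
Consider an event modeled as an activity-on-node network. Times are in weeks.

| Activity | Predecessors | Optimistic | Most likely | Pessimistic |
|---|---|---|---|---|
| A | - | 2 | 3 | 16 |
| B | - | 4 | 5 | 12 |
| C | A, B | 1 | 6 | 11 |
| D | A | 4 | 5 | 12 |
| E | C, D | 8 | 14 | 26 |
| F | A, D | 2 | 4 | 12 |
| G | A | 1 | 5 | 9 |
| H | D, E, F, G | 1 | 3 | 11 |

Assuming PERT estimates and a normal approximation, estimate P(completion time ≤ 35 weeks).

te_A = (2 + 4·3 + 16)/6 = 30/6 = 5; σ²_A = ((16−2)/6)² = 5.444
te_B = (4 + 4·5 + 12)/6 = 36/6 = 6; σ²_B = ((12−4)/6)² = 1.778
te_C = (1 + 4·6 + 11)/6 = 36/6 = 6; σ²_C = ((11−1)/6)² = 2.778
te_D = (4 + 4·5 + 12)/6 = 36/6 = 6; σ²_D = ((12−4)/6)² = 1.778
te_E = (8 + 4·14 + 26)/6 = 90/6 = 15; σ²_E = ((26−8)/6)² = 9.000
te_F = (2 + 4·4 + 12)/6 = 30/6 = 5; σ²_F = ((12−2)/6)² = 2.778
te_G = (1 + 4·5 + 9)/6 = 30/6 = 5; σ²_G = ((9−1)/6)² = 1.778
te_H = (1 + 4·3 + 11)/6 = 24/6 = 4; σ²_H = ((11−1)/6)² = 2.778

Forward pass:
ES_A = 0; EF_A = 5
ES_B = 0; EF_B = 6
ES_C = max(EF_A=5, EF_B=6) = 6; EF_C = 6+6 = 12
ES_D = 5; EF_D = 5+6 = 11
ES_E = max(EF_C=12, EF_D=11) = 12; EF_E = 12+15 = 27
ES_F = max(EF_A=5, EF_D=11) = 11; EF_F = 11+5 = 16
ES_G = 5; EF_G = 5+5 = 10
ES_H = max(EF_D=11, EF_E=27, EF_F=16, EF_G=10) = 27; EF_H = 27+4 = 31
Expected project duration μ = 31 weeks. Critical path: B → C → E → H.

Variance along critical path = 1.778 + 2.778 + 9.000 + 2.778 = 16.333; σ = √16.333 = 4.041 weeks.
Z = (35 − 31) / 4.041 = 0.990
P(T ≤ 35) = Φ(0.990) ≈ 0.839

0.839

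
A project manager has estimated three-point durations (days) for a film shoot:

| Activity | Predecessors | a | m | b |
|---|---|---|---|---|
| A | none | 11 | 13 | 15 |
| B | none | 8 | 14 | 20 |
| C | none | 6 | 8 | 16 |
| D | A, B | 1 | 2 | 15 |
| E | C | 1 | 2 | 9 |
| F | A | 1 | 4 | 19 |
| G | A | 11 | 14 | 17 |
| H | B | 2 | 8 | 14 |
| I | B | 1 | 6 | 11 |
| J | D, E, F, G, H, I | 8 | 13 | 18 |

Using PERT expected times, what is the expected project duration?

40 days

te_A = (11 + 4·13 + 15)/6 = 78/6 = 13
te_B = (8 + 4·14 + 20)/6 = 84/6 = 14
te_C = (6 + 4·8 + 16)/6 = 54/6 = 9
te_D = (1 + 4·2 + 15)/6 = 24/6 = 4
te_E = (1 + 4·2 + 9)/6 = 18/6 = 3
te_F = (1 + 4·4 + 19)/6 = 36/6 = 6
te_G = (11 + 4·14 + 17)/6 = 84/6 = 14
te_H = (2 + 4·8 + 14)/6 = 48/6 = 8
te_I = (1 + 4·6 + 11)/6 = 36/6 = 6
te_J = (8 + 4·13 + 18)/6 = 78/6 = 13

Forward pass:
ES_A = 0; EF_A = 13
ES_B = 0; EF_B = 14
ES_C = 0; EF_C = 9
ES_D = max(EF_A=13, EF_B=14) = 14; EF_D = 14+4 = 18
ES_E = 9; EF_E = 9+3 = 12
ES_F = 13; EF_F = 13+6 = 19
ES_G = 13; EF_G = 13+14 = 27
ES_H = 14; EF_H = 14+8 = 22
ES_I = 14; EF_I = 14+6 = 20
ES_J = max(EF_D=18, EF_E=12, EF_F=19, EF_G=27, EF_H=22, EF_I=20) = 27; EF_J = 27+13 = 40
Expected project duration μ = 40 days. Critical path: A → G → J.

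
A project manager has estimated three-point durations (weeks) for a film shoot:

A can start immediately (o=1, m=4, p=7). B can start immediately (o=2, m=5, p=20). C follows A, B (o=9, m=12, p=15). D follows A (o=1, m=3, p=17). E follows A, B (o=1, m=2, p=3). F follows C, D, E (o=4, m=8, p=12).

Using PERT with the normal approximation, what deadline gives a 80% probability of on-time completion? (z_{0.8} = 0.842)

te_A = (1 + 4·4 + 7)/6 = 24/6 = 4; σ²_A = ((7−1)/6)² = 1.000
te_B = (2 + 4·5 + 20)/6 = 42/6 = 7; σ²_B = ((20−2)/6)² = 9.000
te_C = (9 + 4·12 + 15)/6 = 72/6 = 12; σ²_C = ((15−9)/6)² = 1.000
te_D = (1 + 4·3 + 17)/6 = 30/6 = 5; σ²_D = ((17−1)/6)² = 7.111
te_E = (1 + 4·2 + 3)/6 = 12/6 = 2; σ²_E = ((3−1)/6)² = 0.111
te_F = (4 + 4·8 + 12)/6 = 48/6 = 8; σ²_F = ((12−4)/6)² = 1.778

Forward pass:
ES_A = 0; EF_A = 4
ES_B = 0; EF_B = 7
ES_C = max(EF_A=4, EF_B=7) = 7; EF_C = 7+12 = 19
ES_D = 4; EF_D = 4+5 = 9
ES_E = max(EF_A=4, EF_B=7) = 7; EF_E = 7+2 = 9
ES_F = max(EF_C=19, EF_D=9, EF_E=9) = 19; EF_F = 19+8 = 27
Expected project duration μ = 27 weeks. Critical path: B → C → F.

Variance along critical path = 9.000 + 1.000 + 1.778 = 11.778; σ = 3.432 weeks.
D = μ + z·σ = 27 + 0.842·3.432 = 29.9 weeks

29.9 weeks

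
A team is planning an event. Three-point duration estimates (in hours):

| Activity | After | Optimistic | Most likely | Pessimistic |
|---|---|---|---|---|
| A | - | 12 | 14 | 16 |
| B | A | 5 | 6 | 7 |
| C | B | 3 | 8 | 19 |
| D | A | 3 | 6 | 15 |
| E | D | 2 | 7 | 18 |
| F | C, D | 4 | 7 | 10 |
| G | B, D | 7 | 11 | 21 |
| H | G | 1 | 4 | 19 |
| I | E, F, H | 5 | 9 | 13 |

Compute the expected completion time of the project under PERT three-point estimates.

te_A = (12 + 4·14 + 16)/6 = 84/6 = 14
te_B = (5 + 4·6 + 7)/6 = 36/6 = 6
te_C = (3 + 4·8 + 19)/6 = 54/6 = 9
te_D = (3 + 4·6 + 15)/6 = 42/6 = 7
te_E = (2 + 4·7 + 18)/6 = 48/6 = 8
te_F = (4 + 4·7 + 10)/6 = 42/6 = 7
te_G = (7 + 4·11 + 21)/6 = 72/6 = 12
te_H = (1 + 4·4 + 19)/6 = 36/6 = 6
te_I = (5 + 4·9 + 13)/6 = 54/6 = 9

Forward pass:
ES_A = 0; EF_A = 14
ES_B = 14; EF_B = 14+6 = 20
ES_C = 20; EF_C = 20+9 = 29
ES_D = 14; EF_D = 14+7 = 21
ES_E = 21; EF_E = 21+8 = 29
ES_F = max(EF_C=29, EF_D=21) = 29; EF_F = 29+7 = 36
ES_G = max(EF_B=20, EF_D=21) = 21; EF_G = 21+12 = 33
ES_H = 33; EF_H = 33+6 = 39
ES_I = max(EF_E=29, EF_F=36, EF_H=39) = 39; EF_I = 39+9 = 48
Expected project duration μ = 48 hours. Critical path: A → D → G → H → I.

48 hours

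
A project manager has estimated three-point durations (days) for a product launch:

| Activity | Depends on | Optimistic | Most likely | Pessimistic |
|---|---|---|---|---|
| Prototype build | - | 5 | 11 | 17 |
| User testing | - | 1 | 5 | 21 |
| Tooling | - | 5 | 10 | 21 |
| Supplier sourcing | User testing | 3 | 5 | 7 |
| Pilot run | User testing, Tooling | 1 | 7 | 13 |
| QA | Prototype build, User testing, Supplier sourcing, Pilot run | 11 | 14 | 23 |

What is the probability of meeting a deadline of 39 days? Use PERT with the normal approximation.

te_Prototype build = (5 + 4·11 + 17)/6 = 66/6 = 11; σ²_Prototype build = ((17−5)/6)² = 4.000
te_User testing = (1 + 4·5 + 21)/6 = 42/6 = 7; σ²_User testing = ((21−1)/6)² = 11.111
te_Tooling = (5 + 4·10 + 21)/6 = 66/6 = 11; σ²_Tooling = ((21−5)/6)² = 7.111
te_Supplier sourcing = (3 + 4·5 + 7)/6 = 30/6 = 5; σ²_Supplier sourcing = ((7−3)/6)² = 0.444
te_Pilot run = (1 + 4·7 + 13)/6 = 42/6 = 7; σ²_Pilot run = ((13−1)/6)² = 4.000
te_QA = (11 + 4·14 + 23)/6 = 90/6 = 15; σ²_QA = ((23−11)/6)² = 4.000

Forward pass:
ES_Prototype build = 0; EF_Prototype build = 11
ES_User testing = 0; EF_User testing = 7
ES_Tooling = 0; EF_Tooling = 11
ES_Supplier sourcing = 7; EF_Supplier sourcing = 7+5 = 12
ES_Pilot run = max(EF_User testing=7, EF_Tooling=11) = 11; EF_Pilot run = 11+7 = 18
ES_QA = max(EF_Prototype build=11, EF_User testing=7, EF_Supplier sourcing=12, EF_Pilot run=18) = 18; EF_QA = 18+15 = 33
Expected project duration μ = 33 days. Critical path: Tooling → Pilot run → QA.

Variance along critical path = 7.111 + 4.000 + 4.000 = 15.111; σ = √15.111 = 3.887 days.
Z = (39 − 33) / 3.887 = 1.543
P(T ≤ 39) = Φ(1.543) ≈ 0.939

0.939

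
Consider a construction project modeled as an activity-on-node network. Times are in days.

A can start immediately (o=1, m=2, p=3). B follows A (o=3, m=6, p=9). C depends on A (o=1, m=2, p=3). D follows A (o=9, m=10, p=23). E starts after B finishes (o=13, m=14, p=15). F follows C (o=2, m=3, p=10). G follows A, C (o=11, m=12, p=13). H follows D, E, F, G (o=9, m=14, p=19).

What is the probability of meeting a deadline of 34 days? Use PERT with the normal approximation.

te_A = (1 + 4·2 + 3)/6 = 12/6 = 2; σ²_A = ((3−1)/6)² = 0.111
te_B = (3 + 4·6 + 9)/6 = 36/6 = 6; σ²_B = ((9−3)/6)² = 1.000
te_C = (1 + 4·2 + 3)/6 = 12/6 = 2; σ²_C = ((3−1)/6)² = 0.111
te_D = (9 + 4·10 + 23)/6 = 72/6 = 12; σ²_D = ((23−9)/6)² = 5.444
te_E = (13 + 4·14 + 15)/6 = 84/6 = 14; σ²_E = ((15−13)/6)² = 0.111
te_F = (2 + 4·3 + 10)/6 = 24/6 = 4; σ²_F = ((10−2)/6)² = 1.778
te_G = (11 + 4·12 + 13)/6 = 72/6 = 12; σ²_G = ((13−11)/6)² = 0.111
te_H = (9 + 4·14 + 19)/6 = 84/6 = 14; σ²_H = ((19−9)/6)² = 2.778

Forward pass:
ES_A = 0; EF_A = 2
ES_B = 2; EF_B = 2+6 = 8
ES_C = 2; EF_C = 2+2 = 4
ES_D = 2; EF_D = 2+12 = 14
ES_E = 8; EF_E = 8+14 = 22
ES_F = 4; EF_F = 4+4 = 8
ES_G = max(EF_A=2, EF_C=4) = 4; EF_G = 4+12 = 16
ES_H = max(EF_D=14, EF_E=22, EF_F=8, EF_G=16) = 22; EF_H = 22+14 = 36
Expected project duration μ = 36 days. Critical path: A → B → E → H.

Variance along critical path = 0.111 + 1.000 + 0.111 + 2.778 = 4.000; σ = √4.000 = 2.000 days.
Z = (34 − 36) / 2.000 = -1.000
P(T ≤ 34) = Φ(-1.000) ≈ 0.159

0.159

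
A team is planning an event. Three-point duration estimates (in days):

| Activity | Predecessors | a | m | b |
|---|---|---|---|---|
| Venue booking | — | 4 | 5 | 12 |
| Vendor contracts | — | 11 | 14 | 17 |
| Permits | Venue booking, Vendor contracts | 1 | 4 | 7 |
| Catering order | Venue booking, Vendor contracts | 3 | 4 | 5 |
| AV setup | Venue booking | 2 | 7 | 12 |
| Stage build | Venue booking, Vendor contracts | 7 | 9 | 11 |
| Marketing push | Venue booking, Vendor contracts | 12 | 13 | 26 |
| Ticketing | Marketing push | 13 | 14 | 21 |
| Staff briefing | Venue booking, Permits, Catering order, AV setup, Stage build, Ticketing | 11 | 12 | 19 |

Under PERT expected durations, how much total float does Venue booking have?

8 days

te_Venue booking = (4 + 4·5 + 12)/6 = 36/6 = 6
te_Vendor contracts = (11 + 4·14 + 17)/6 = 84/6 = 14
te_Permits = (1 + 4·4 + 7)/6 = 24/6 = 4
te_Catering order = (3 + 4·4 + 5)/6 = 24/6 = 4
te_AV setup = (2 + 4·7 + 12)/6 = 42/6 = 7
te_Stage build = (7 + 4·9 + 11)/6 = 54/6 = 9
te_Marketing push = (12 + 4·13 + 26)/6 = 90/6 = 15
te_Ticketing = (13 + 4·14 + 21)/6 = 90/6 = 15
te_Staff briefing = (11 + 4·12 + 19)/6 = 78/6 = 13

Forward pass:
ES_Venue booking = 0; EF_Venue booking = 6
ES_Vendor contracts = 0; EF_Vendor contracts = 14
ES_Permits = max(EF_Venue booking=6, EF_Vendor contracts=14) = 14; EF_Permits = 14+4 = 18
ES_Catering order = max(EF_Venue booking=6, EF_Vendor contracts=14) = 14; EF_Catering order = 14+4 = 18
ES_AV setup = 6; EF_AV setup = 6+7 = 13
ES_Stage build = max(EF_Venue booking=6, EF_Vendor contracts=14) = 14; EF_Stage build = 14+9 = 23
ES_Marketing push = max(EF_Venue booking=6, EF_Vendor contracts=14) = 14; EF_Marketing push = 14+15 = 29
ES_Ticketing = 29; EF_Ticketing = 29+15 = 44
ES_Staff briefing = max(EF_Venue booking=6, EF_Permits=18, EF_Catering order=18, EF_AV setup=13, EF_Stage build=23, EF_Ticketing=44) = 44; EF_Staff briefing = 44+13 = 57
Expected project duration μ = 57 days. Critical path: Vendor contracts → Marketing push → Ticketing → Staff briefing.

Backward pass:
LF_Staff briefing = 57; LS_Staff briefing = 57−13 = 44
LF_Ticketing = LS_Staff briefing = 44; LS_Ticketing = 44−15 = 29
LF_Marketing push = LS_Ticketing = 29; LS_Marketing push = 29−15 = 14
LF_Stage build = LS_Staff briefing = 44; LS_Stage build = 44−9 = 35
LF_AV setup = LS_Staff briefing = 44; LS_AV setup = 44−7 = 37
LF_Catering order = LS_Staff briefing = 44; LS_Catering order = 44−4 = 40
LF_Permits = LS_Staff briefing = 44; LS_Permits = 44−4 = 40
LF_Vendor contracts = min(LS_Permits=40, LS_Catering order=40, LS_Stage build=35, LS_Marketing push=14) = 14; LS_Vendor contracts = 14−14 = 0
LF_Venue booking = min(LS_Permits=40, LS_Catering order=40, LS_AV setup=37, LS_Stage build=35, LS_Marketing push=14, LS_Staff briefing=44) = 14; LS_Venue booking = 14−6 = 8
Slack_Venue booking = LS_Venue booking − ES_Venue booking = 8 − 0 = 8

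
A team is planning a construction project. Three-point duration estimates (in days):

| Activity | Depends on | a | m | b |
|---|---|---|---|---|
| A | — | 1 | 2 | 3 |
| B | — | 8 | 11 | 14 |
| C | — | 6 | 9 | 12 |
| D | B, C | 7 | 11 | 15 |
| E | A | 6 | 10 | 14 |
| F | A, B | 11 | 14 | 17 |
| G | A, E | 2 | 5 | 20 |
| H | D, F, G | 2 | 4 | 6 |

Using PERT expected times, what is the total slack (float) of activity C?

5 days

te_A = (1 + 4·2 + 3)/6 = 12/6 = 2
te_B = (8 + 4·11 + 14)/6 = 66/6 = 11
te_C = (6 + 4·9 + 12)/6 = 54/6 = 9
te_D = (7 + 4·11 + 15)/6 = 66/6 = 11
te_E = (6 + 4·10 + 14)/6 = 60/6 = 10
te_F = (11 + 4·14 + 17)/6 = 84/6 = 14
te_G = (2 + 4·5 + 20)/6 = 42/6 = 7
te_H = (2 + 4·4 + 6)/6 = 24/6 = 4

Forward pass:
ES_A = 0; EF_A = 2
ES_B = 0; EF_B = 11
ES_C = 0; EF_C = 9
ES_D = max(EF_B=11, EF_C=9) = 11; EF_D = 11+11 = 22
ES_E = 2; EF_E = 2+10 = 12
ES_F = max(EF_A=2, EF_B=11) = 11; EF_F = 11+14 = 25
ES_G = max(EF_A=2, EF_E=12) = 12; EF_G = 12+7 = 19
ES_H = max(EF_D=22, EF_F=25, EF_G=19) = 25; EF_H = 25+4 = 29
Expected project duration μ = 29 days. Critical path: B → F → H.

Backward pass:
LF_H = 29; LS_H = 29−4 = 25
LF_G = LS_H = 25; LS_G = 25−7 = 18
LF_F = LS_H = 25; LS_F = 25−14 = 11
LF_E = LS_G = 18; LS_E = 18−10 = 8
LF_D = LS_H = 25; LS_D = 25−11 = 14
LF_C = LS_D = 14; LS_C = 14−9 = 5
LF_B = min(LS_D=14, LS_F=11) = 11; LS_B = 11−11 = 0
LF_A = min(LS_E=8, LS_F=11, LS_G=18) = 8; LS_A = 8−2 = 6
Slack_C = LS_C − ES_C = 5 − 0 = 5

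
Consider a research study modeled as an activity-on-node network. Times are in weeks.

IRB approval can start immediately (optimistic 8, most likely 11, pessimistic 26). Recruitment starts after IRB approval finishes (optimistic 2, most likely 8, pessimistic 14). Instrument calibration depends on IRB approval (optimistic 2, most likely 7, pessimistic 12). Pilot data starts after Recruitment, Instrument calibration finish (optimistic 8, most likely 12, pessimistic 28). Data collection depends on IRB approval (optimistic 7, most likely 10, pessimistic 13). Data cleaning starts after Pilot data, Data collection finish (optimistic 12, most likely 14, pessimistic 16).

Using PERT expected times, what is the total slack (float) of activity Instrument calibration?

te_IRB approval = (8 + 4·11 + 26)/6 = 78/6 = 13
te_Recruitment = (2 + 4·8 + 14)/6 = 48/6 = 8
te_Instrument calibration = (2 + 4·7 + 12)/6 = 42/6 = 7
te_Pilot data = (8 + 4·12 + 28)/6 = 84/6 = 14
te_Data collection = (7 + 4·10 + 13)/6 = 60/6 = 10
te_Data cleaning = (12 + 4·14 + 16)/6 = 84/6 = 14

Forward pass:
ES_IRB approval = 0; EF_IRB approval = 13
ES_Recruitment = 13; EF_Recruitment = 13+8 = 21
ES_Instrument calibration = 13; EF_Instrument calibration = 13+7 = 20
ES_Pilot data = max(EF_Recruitment=21, EF_Instrument calibration=20) = 21; EF_Pilot data = 21+14 = 35
ES_Data collection = 13; EF_Data collection = 13+10 = 23
ES_Data cleaning = max(EF_Pilot data=35, EF_Data collection=23) = 35; EF_Data cleaning = 35+14 = 49
Expected project duration μ = 49 weeks. Critical path: IRB approval → Recruitment → Pilot data → Data cleaning.

Backward pass:
LF_Data cleaning = 49; LS_Data cleaning = 49−14 = 35
LF_Data collection = LS_Data cleaning = 35; LS_Data collection = 35−10 = 25
LF_Pilot data = LS_Data cleaning = 35; LS_Pilot data = 35−14 = 21
LF_Instrument calibration = LS_Pilot data = 21; LS_Instrument calibration = 21−7 = 14
LF_Recruitment = LS_Pilot data = 21; LS_Recruitment = 21−8 = 13
LF_IRB approval = min(LS_Recruitment=13, LS_Instrument calibration=14, LS_Data collection=25) = 13; LS_IRB approval = 13−13 = 0
Slack_Instrument calibration = LS_Instrument calibration − ES_Instrument calibration = 14 − 13 = 1

1 weeks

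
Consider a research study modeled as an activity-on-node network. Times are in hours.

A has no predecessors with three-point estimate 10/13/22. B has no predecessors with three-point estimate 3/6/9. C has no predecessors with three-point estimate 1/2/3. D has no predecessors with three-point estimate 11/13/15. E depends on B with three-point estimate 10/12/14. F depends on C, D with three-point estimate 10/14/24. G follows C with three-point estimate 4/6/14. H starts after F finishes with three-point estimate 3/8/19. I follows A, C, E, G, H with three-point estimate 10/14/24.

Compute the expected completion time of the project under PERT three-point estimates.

52 hours

te_A = (10 + 4·13 + 22)/6 = 84/6 = 14
te_B = (3 + 4·6 + 9)/6 = 36/6 = 6
te_C = (1 + 4·2 + 3)/6 = 12/6 = 2
te_D = (11 + 4·13 + 15)/6 = 78/6 = 13
te_E = (10 + 4·12 + 14)/6 = 72/6 = 12
te_F = (10 + 4·14 + 24)/6 = 90/6 = 15
te_G = (4 + 4·6 + 14)/6 = 42/6 = 7
te_H = (3 + 4·8 + 19)/6 = 54/6 = 9
te_I = (10 + 4·14 + 24)/6 = 90/6 = 15

Forward pass:
ES_A = 0; EF_A = 14
ES_B = 0; EF_B = 6
ES_C = 0; EF_C = 2
ES_D = 0; EF_D = 13
ES_E = 6; EF_E = 6+12 = 18
ES_F = max(EF_C=2, EF_D=13) = 13; EF_F = 13+15 = 28
ES_G = 2; EF_G = 2+7 = 9
ES_H = 28; EF_H = 28+9 = 37
ES_I = max(EF_A=14, EF_C=2, EF_E=18, EF_G=9, EF_H=37) = 37; EF_I = 37+15 = 52
Expected project duration μ = 52 hours. Critical path: D → F → H → I.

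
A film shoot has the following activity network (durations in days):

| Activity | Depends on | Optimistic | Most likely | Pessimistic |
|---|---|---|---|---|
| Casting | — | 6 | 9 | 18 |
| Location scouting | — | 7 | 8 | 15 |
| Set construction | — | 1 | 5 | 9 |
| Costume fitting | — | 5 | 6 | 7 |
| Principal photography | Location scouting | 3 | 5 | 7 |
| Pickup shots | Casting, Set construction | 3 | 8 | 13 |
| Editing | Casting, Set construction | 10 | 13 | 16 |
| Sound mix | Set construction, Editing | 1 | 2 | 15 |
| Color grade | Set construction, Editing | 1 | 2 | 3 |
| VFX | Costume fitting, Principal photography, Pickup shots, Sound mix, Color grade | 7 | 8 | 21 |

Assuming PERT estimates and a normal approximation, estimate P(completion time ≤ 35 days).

0.308

te_Casting = (6 + 4·9 + 18)/6 = 60/6 = 10; σ²_Casting = ((18−6)/6)² = 4.000
te_Location scouting = (7 + 4·8 + 15)/6 = 54/6 = 9; σ²_Location scouting = ((15−7)/6)² = 1.778
te_Set construction = (1 + 4·5 + 9)/6 = 30/6 = 5; σ²_Set construction = ((9−1)/6)² = 1.778
te_Costume fitting = (5 + 4·6 + 7)/6 = 36/6 = 6; σ²_Costume fitting = ((7−5)/6)² = 0.111
te_Principal photography = (3 + 4·5 + 7)/6 = 30/6 = 5; σ²_Principal photography = ((7−3)/6)² = 0.444
te_Pickup shots = (3 + 4·8 + 13)/6 = 48/6 = 8; σ²_Pickup shots = ((13−3)/6)² = 2.778
te_Editing = (10 + 4·13 + 16)/6 = 78/6 = 13; σ²_Editing = ((16−10)/6)² = 1.000
te_Sound mix = (1 + 4·2 + 15)/6 = 24/6 = 4; σ²_Sound mix = ((15−1)/6)² = 5.444
te_Color grade = (1 + 4·2 + 3)/6 = 12/6 = 2; σ²_Color grade = ((3−1)/6)² = 0.111
te_VFX = (7 + 4·8 + 21)/6 = 60/6 = 10; σ²_VFX = ((21−7)/6)² = 5.444

Forward pass:
ES_Casting = 0; EF_Casting = 10
ES_Location scouting = 0; EF_Location scouting = 9
ES_Set construction = 0; EF_Set construction = 5
ES_Costume fitting = 0; EF_Costume fitting = 6
ES_Principal photography = 9; EF_Principal photography = 9+5 = 14
ES_Pickup shots = max(EF_Casting=10, EF_Set construction=5) = 10; EF_Pickup shots = 10+8 = 18
ES_Editing = max(EF_Casting=10, EF_Set construction=5) = 10; EF_Editing = 10+13 = 23
ES_Sound mix = max(EF_Set construction=5, EF_Editing=23) = 23; EF_Sound mix = 23+4 = 27
ES_Color grade = max(EF_Set construction=5, EF_Editing=23) = 23; EF_Color grade = 23+2 = 25
ES_VFX = max(EF_Costume fitting=6, EF_Principal photography=14, EF_Pickup shots=18, EF_Sound mix=27, EF_Color grade=25) = 27; EF_VFX = 27+10 = 37
Expected project duration μ = 37 days. Critical path: Casting → Editing → Sound mix → VFX.

Variance along critical path = 4.000 + 1.000 + 5.444 + 5.444 = 15.889; σ = √15.889 = 3.986 days.
Z = (35 − 37) / 3.986 = -0.502
P(T ≤ 35) = Φ(-0.502) ≈ 0.308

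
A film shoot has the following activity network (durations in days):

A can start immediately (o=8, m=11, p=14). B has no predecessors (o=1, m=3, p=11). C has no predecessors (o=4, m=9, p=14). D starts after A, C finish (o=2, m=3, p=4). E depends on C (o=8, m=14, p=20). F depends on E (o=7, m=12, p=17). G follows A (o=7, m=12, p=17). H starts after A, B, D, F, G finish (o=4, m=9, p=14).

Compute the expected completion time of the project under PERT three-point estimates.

te_A = (8 + 4·11 + 14)/6 = 66/6 = 11
te_B = (1 + 4·3 + 11)/6 = 24/6 = 4
te_C = (4 + 4·9 + 14)/6 = 54/6 = 9
te_D = (2 + 4·3 + 4)/6 = 18/6 = 3
te_E = (8 + 4·14 + 20)/6 = 84/6 = 14
te_F = (7 + 4·12 + 17)/6 = 72/6 = 12
te_G = (7 + 4·12 + 17)/6 = 72/6 = 12
te_H = (4 + 4·9 + 14)/6 = 54/6 = 9

Forward pass:
ES_A = 0; EF_A = 11
ES_B = 0; EF_B = 4
ES_C = 0; EF_C = 9
ES_D = max(EF_A=11, EF_C=9) = 11; EF_D = 11+3 = 14
ES_E = 9; EF_E = 9+14 = 23
ES_F = 23; EF_F = 23+12 = 35
ES_G = 11; EF_G = 11+12 = 23
ES_H = max(EF_A=11, EF_B=4, EF_D=14, EF_F=35, EF_G=23) = 35; EF_H = 35+9 = 44
Expected project duration μ = 44 days. Critical path: C → E → F → H.

44 days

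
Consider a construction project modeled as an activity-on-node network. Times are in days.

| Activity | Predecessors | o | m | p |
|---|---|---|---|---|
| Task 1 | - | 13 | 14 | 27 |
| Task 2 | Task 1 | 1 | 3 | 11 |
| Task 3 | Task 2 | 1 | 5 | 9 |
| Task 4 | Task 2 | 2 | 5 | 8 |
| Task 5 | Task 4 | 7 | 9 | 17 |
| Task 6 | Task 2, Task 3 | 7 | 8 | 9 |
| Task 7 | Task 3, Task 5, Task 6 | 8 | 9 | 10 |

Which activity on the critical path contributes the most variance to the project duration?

te_Task 1 = (13 + 4·14 + 27)/6 = 96/6 = 16; σ²_Task 1 = ((27−13)/6)² = 5.444
te_Task 2 = (1 + 4·3 + 11)/6 = 24/6 = 4; σ²_Task 2 = ((11−1)/6)² = 2.778
te_Task 3 = (1 + 4·5 + 9)/6 = 30/6 = 5; σ²_Task 3 = ((9−1)/6)² = 1.778
te_Task 4 = (2 + 4·5 + 8)/6 = 30/6 = 5; σ²_Task 4 = ((8−2)/6)² = 1.000
te_Task 5 = (7 + 4·9 + 17)/6 = 60/6 = 10; σ²_Task 5 = ((17−7)/6)² = 2.778
te_Task 6 = (7 + 4·8 + 9)/6 = 48/6 = 8; σ²_Task 6 = ((9−7)/6)² = 0.111
te_Task 7 = (8 + 4·9 + 10)/6 = 54/6 = 9; σ²_Task 7 = ((10−8)/6)² = 0.111

Forward pass:
ES_Task 1 = 0; EF_Task 1 = 16
ES_Task 2 = 16; EF_Task 2 = 16+4 = 20
ES_Task 3 = 20; EF_Task 3 = 20+5 = 25
ES_Task 4 = 20; EF_Task 4 = 20+5 = 25
ES_Task 5 = 25; EF_Task 5 = 25+10 = 35
ES_Task 6 = max(EF_Task 2=20, EF_Task 3=25) = 25; EF_Task 6 = 25+8 = 33
ES_Task 7 = max(EF_Task 3=25, EF_Task 5=35, EF_Task 6=33) = 35; EF_Task 7 = 35+9 = 44
Expected project duration μ = 44 days. Critical path: Task 1 → Task 2 → Task 4 → Task 5 → Task 7.

Variances on critical path: σ²_Task 1=5.444, σ²_Task 2=2.778, σ²_Task 4=1.000, σ²_Task 5=2.778, σ²_Task 7=0.111.
Largest is σ²_Task 1 = 5.444.

Task 1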